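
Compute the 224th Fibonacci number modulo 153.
21

Matrix identity: Q^n = [[F_(n+1), F_n], [F_n, F_(n-1)]] with Q = [[1,1],[1,0]].
n = 224 = 11100000₂. Square-and-multiply, entries mod 153:
Q^1 = [[1,1],[1,0]]
Q^3 = (Q^1)²·Q = [[3,2],[2,1]]
Q^7 = (Q^3)²·Q = [[21,13],[13,8]]
Q^14 = (Q^7)² = [[151,71],[71,80]]
Q^28 = (Q^14)² = [[149,30],[30,119]]
Q^56 = (Q^28)² = [[151,84],[84,67]]
Q^112 = (Q^56)² = [[22,105],[105,70]]
Q^224 = (Q^112)² = [[34,21],[21,13]]
F_224 mod 153 = Q^224[0][1] = 21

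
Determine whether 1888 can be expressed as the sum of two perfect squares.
Not possible

Factorization: 1888 = 2^5 × 59
By Fermat: n is sum of two squares iff every prime p ≡ 3 (mod 4) appears to even power.
Prime(s) ≡ 3 (mod 4) with odd exponent: [(59, 1)]
Therefore 1888 cannot be expressed as a² + b².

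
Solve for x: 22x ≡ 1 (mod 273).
211

gcd(22, 273) = 1, so the inverse exists.
Extended Euclidean algorithm on (273, 22):
273 = 12 × 22 + 9  ⟹  9 = (1)·273 + (-12)·22
22 = 2 × 9 + 4  ⟹  4 = (-2)·273 + (25)·22
9 = 2 × 4 + 1  ⟹  1 = (5)·273 + (-62)·22
So (-62)·22 ≡ 1 (mod 273), i.e. 22^(-1) ≡ -62 ≡ 211 (mod 273).
Check: 22 × 211 = 4642 ≡ 1 (mod 273)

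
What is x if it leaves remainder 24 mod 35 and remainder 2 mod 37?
409

Using Chinese Remainder Theorem:
M = 35 × 37 = 1295
M1 = 37, M2 = 35
y1 = 37^(-1) mod 35 = 18
y2 = 35^(-1) mod 37 = 18
x = (24×37×18 + 2×35×18) mod 1295 = 409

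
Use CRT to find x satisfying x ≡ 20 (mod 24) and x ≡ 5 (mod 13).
44

Using Chinese Remainder Theorem:
M = 24 × 13 = 312
M1 = 13, M2 = 24
y1 = 13^(-1) mod 24 = 13
y2 = 24^(-1) mod 13 = 6
x = (20×13×13 + 5×24×6) mod 312 = 44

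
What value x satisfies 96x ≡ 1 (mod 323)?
286

gcd(96, 323) = 1, so the inverse exists.
Extended Euclidean algorithm on (323, 96):
323 = 3 × 96 + 35  ⟹  35 = (1)·323 + (-3)·96
96 = 2 × 35 + 26  ⟹  26 = (-2)·323 + (7)·96
35 = 1 × 26 + 9  ⟹  9 = (3)·323 + (-10)·96
26 = 2 × 9 + 8  ⟹  8 = (-8)·323 + (27)·96
9 = 1 × 8 + 1  ⟹  1 = (11)·323 + (-37)·96
So (-37)·96 ≡ 1 (mod 323), i.e. 96^(-1) ≡ -37 ≡ 286 (mod 323).
Check: 96 × 286 = 27456 ≡ 1 (mod 323)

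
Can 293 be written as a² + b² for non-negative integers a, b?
2² + 17² (a=2, b=17)

Factorization: 293 = 293
By Fermat: n is sum of two squares iff every prime p ≡ 3 (mod 4) appears to even power.
All primes ≡ 3 (mod 4) appear to even power.
Search a = 0, 1, 2, … for 293 - a² a perfect square: first hit at a = 2: 293 - 4 = 289 = 17².
293 = 2² + 17² = 4 + 289 ✓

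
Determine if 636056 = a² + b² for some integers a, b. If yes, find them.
Not possible

Factorization: 636056 = 2^3 × 43^3
By Fermat: n is sum of two squares iff every prime p ≡ 3 (mod 4) appears to even power.
Prime(s) ≡ 3 (mod 4) with odd exponent: [(43, 3)]
Therefore 636056 cannot be expressed as a² + b².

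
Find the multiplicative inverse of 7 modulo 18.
13

gcd(7, 18) = 1, so the inverse exists.
Extended Euclidean algorithm on (18, 7):
18 = 2 × 7 + 4  ⟹  4 = (1)·18 + (-2)·7
7 = 1 × 4 + 3  ⟹  3 = (-1)·18 + (3)·7
4 = 1 × 3 + 1  ⟹  1 = (2)·18 + (-5)·7
So (-5)·7 ≡ 1 (mod 18), i.e. 7^(-1) ≡ -5 ≡ 13 (mod 18).
Check: 7 × 13 = 91 ≡ 1 (mod 18)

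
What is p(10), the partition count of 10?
42

p(n) counts ways to write n as a sum of positive integers (order ignored).
Examples: 10; 9 + 1; 8 + 2; 8 + 1 + 1; 7 + 3; ... (42 total)
p(10) = 42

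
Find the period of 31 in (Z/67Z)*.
66

67 is prime, so ord(31) divides φ(67) = 66.
Divisors of 66: 1, 2, 3, 6, 11, 22, 33, 66.
Repeated squaring: 31^1 ≡ 31, 31^2 ≡ 23, 31^4 ≡ 60, 31^8 ≡ 49, 31^16 ≡ 56, 31^32 ≡ 54, 31^64 ≡ 35 (mod 67).
Test 31^d mod 67 for each divisor d in increasing order:
31^1 ≡ 31
31^2 ≡ 23
31^3 = 31^2·31^1 ≡ 43
31^6 = 31^4·31^2 ≡ 40
31^11 = 31^8·31^2·31^1 ≡ 30
31^22 = 31^16·31^4·31^2 ≡ 29
31^33 = 31^32·31^1 ≡ 66
31^66 = 31^64·31^2 ≡ 1  ← first divisor giving 1
The order is 66.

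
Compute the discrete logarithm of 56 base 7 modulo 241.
91

Baby-step giant-step with step n = ⌈√241⌉ = 16.
Baby steps 7^j mod 241 (j:value) for j=0..15: 0:1, 1:7, 2:49, 3:102, 4:232, 5:178, 6:41, 7:46, 8:81, 9:85, 10:113, 11:68, 12:235, 13:199, 14:188, 15:111.
Giant-step multiplier: 7^(-16) ≡ 7^(240-16) = 7^224 ≡ 183 (mod 241).
Giant steps γ_i = 56·183^i mod 241: γ_0=56, γ_1=126, γ_2=163, γ_3=186, γ_4=57, γ_5=68 (in table at j=11).
x = i·n + j = 5·16 + 11 = 91.
Check: 7^91 ≡ 56 (mod 241).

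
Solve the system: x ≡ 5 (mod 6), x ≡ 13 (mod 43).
185

Using Chinese Remainder Theorem:
M = 6 × 43 = 258
M1 = 43, M2 = 6
y1 = 43^(-1) mod 6 = 1
y2 = 6^(-1) mod 43 = 36
x = (5×43×1 + 13×6×36) mod 258 = 185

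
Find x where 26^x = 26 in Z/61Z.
1

Baby-step giant-step with step n = ⌈√61⌉ = 8.
Baby steps 26^j mod 61 (j:value) for j=0..7: 0:1, 1:26, 2:5, 3:8, 4:25, 5:40, 6:3, 7:17.
h = 26 is already in the table at j=1, so x = 1.
Check: 26^1 ≡ 26 (mod 61).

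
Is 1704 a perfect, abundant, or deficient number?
abundant

Proper divisors of 1704: sum = 1 + 2 + 3 + 4 + 6 + 8 + 12 + 24 + 71 + 142 + 213 + 284 + 426 + 568 + 852 = 2616
Since 2616 > 1704, 1704 is abundant.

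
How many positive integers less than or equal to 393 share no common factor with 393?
260

393 = 3 × 131
φ(n) = n × ∏(1 - 1/p) for each prime p dividing n
φ(393) = 393 × (1 - 1/3) × (1 - 1/131) = 260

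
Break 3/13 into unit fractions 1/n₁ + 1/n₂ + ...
1/5 + 1/33 + 1/2145

Greedy algorithm:
3/13: ceiling(13/3) = 5, use 1/5
2/65: ceiling(65/2) = 33, use 1/33
1/2145: ceiling(2145/1) = 2145, use 1/2145
Result: 3/13 = 1/5 + 1/33 + 1/2145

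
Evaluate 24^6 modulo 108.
0

Repeated squaring. Binary of 6 = 110.
24^1 ≡ 24 (mod 108); 24^2 ≡ 36 (mod 108); 24^4 ≡ 0 (mod 108)
24^6 = 24^2 × 24^4 ≡ 0 (mod 108)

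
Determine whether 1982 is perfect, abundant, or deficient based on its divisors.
deficient

Proper divisors of 1982: sum = 1 + 2 + 991 = 994
Since 994 < 1982, 1982 is deficient.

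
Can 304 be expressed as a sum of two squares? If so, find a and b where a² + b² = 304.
Not possible

Factorization: 304 = 2^4 × 19
By Fermat: n is sum of two squares iff every prime p ≡ 3 (mod 4) appears to even power.
Prime(s) ≡ 3 (mod 4) with odd exponent: [(19, 1)]
Therefore 304 cannot be expressed as a² + b².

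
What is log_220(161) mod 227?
192

Baby-step giant-step with step n = ⌈√227⌉ = 16.
Baby steps 220^j mod 227 (j:value) for j=0..15: 0:1, 1:220, 2:49, 3:111, 4:131, 5:218, 6:63, 7:13, 8:136, 9:183, 10:81, 11:114, 12:110, 13:138, 14:169, 15:179.
Giant-step multiplier: 220^(-16) ≡ 220^(226-16) = 220^210 ≡ 25 (mod 227).
Giant steps γ_i = 161·25^i mod 227: γ_0=161, γ_1=166, γ_2=64, γ_3=11, γ_4=48, γ_5=65, γ_6=36, γ_7=219, γ_8=27, γ_9=221, γ_10=77, γ_11=109, γ_12=1 (in table at j=0).
x = i·n + j = 12·16 + 0 = 192.
Check: 220^192 ≡ 161 (mod 227).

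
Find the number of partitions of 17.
297

p(n) counts ways to write n as a sum of positive integers (order ignored).
Euler's pentagonal recurrence: p(k) = p(k-1) + p(k-2) - p(k-5) - p(k-7) + p(k-12) + p(k-15) - ... (offsets j(3j∓1)/2, signs ++--, p(0)=1, p(<0)=0).
DP table for k = 0..16: p(0)=1, p(1)=1, p(2)=2, p(3)=3, p(4)=5, p(5)=7, p(6)=11, p(7)=15, p(8)=22, p(9)=30, p(10)=42, p(11)=56, p(12)=77, p(13)=101, p(14)=135, p(15)=176, p(16)=231.
Final step: p(17) = p(16) + p(15) - p(12) - p(10) + p(5) + p(2)
= 231 + 176 - 77 - 42 + 7 + 2
= 297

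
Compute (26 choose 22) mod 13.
0

Using Lucas' theorem:
Write n=26 and k=22 in base 13:
n in base 13: [2, 0]
k in base 13: [1, 9]
C(26,22) mod 13 = ∏ C(n_i, k_i) mod 13
Digit binomials (mod 13): C(2,1) = 2; C(0,9) = 0 (k_i > n_i)
Product: 2 × 0 = 0 ≡ 0 (mod 13)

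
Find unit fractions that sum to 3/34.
1/12 + 1/204

Greedy algorithm:
3/34: ceiling(34/3) = 12, use 1/12
1/204: ceiling(204/1) = 204, use 1/204
Result: 3/34 = 1/12 + 1/204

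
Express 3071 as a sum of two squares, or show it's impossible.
Not possible

Factorization: 3071 = 37 × 83
By Fermat: n is sum of two squares iff every prime p ≡ 3 (mod 4) appears to even power.
Prime(s) ≡ 3 (mod 4) with odd exponent: [(83, 1)]
Therefore 3071 cannot be expressed as a² + b².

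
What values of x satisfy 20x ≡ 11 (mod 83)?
x ≡ 13 (mod 83)

gcd(20, 83) = 1, which divides 11, so solutions exist.
Find 20^(-1) mod 83 by the extended Euclidean algorithm:
83 = 4 × 20 + 3  ⟹  3 = (1)·83 + (-4)·20
20 = 6 × 3 + 2  ⟹  2 = (-6)·83 + (25)·20
3 = 1 × 2 + 1  ⟹  1 = (7)·83 + (-29)·20
So (-29)·20 ≡ 1 (mod 83), i.e. 20^(-1) ≡ -29 ≡ 54 (mod 83).
x ≡ 54 × 11 = 594 ≡ 13 (mod 83).
Check: 20 × 13 = 260 ≡ 11 (mod 83).
Unique solution: x ≡ 13 (mod 83)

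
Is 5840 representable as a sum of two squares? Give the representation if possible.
8² + 76² (a=8, b=76)

Factorization: 5840 = 2^4 × 5 × 73
By Fermat: n is sum of two squares iff every prime p ≡ 3 (mod 4) appears to even power.
All primes ≡ 3 (mod 4) appear to even power.
Search a = 0, 1, 2, … for 5840 - a² a perfect square: first hit at a = 8: 5840 - 64 = 5776 = 76².
5840 = 8² + 76² = 64 + 5776 ✓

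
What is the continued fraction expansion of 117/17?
[6; 1, 7, 2]

Euclidean algorithm steps:
117 = 6 × 17 + 15
17 = 1 × 15 + 2
15 = 7 × 2 + 1
2 = 2 × 1 + 0
Continued fraction: [6; 1, 7, 2]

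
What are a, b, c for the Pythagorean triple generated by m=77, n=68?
(1305, 10472, 10553)

Euclid's formula: a = m² - n², b = 2mn, c = m² + n²
m = 77, n = 68
a = 77² - 68² = 5929 - 4624 = 1305
b = 2 × 77 × 68 = 10472
c = 77² + 68² = 5929 + 4624 = 10553
Verification: 1305² + 10472² = 1703025 + 109662784 = 111365809 = 10553² ✓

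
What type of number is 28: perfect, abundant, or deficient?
perfect

Proper divisors of 28: sum = 1 + 2 + 4 + 7 + 14 = 28
Since 28 = 28, 28 is perfect.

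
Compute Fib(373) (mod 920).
273

Matrix identity: Q^n = [[F_(n+1), F_n], [F_n, F_(n-1)]] with Q = [[1,1],[1,0]].
n = 373 = 101110101₂. Square-and-multiply, entries mod 920:
Q^1 = [[1,1],[1,0]]
Q^2 = (Q^1)² = [[2,1],[1,1]]
Q^5 = (Q^2)²·Q = [[8,5],[5,3]]
Q^11 = (Q^5)²·Q = [[144,89],[89,55]]
Q^23 = (Q^11)²·Q = [[368,137],[137,231]]
Q^46 = (Q^23)² = [[553,183],[183,370]]
Q^93 = (Q^46)²·Q = [[367,738],[738,549]]
Q^186 = (Q^93)² = [[373,728],[728,565]]
Q^373 = (Q^186)²·Q = [[497,273],[273,224]]
F_373 mod 920 = Q^373[0][1] = 273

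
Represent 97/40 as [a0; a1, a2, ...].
[2; 2, 2, 1, 5]

Euclidean algorithm steps:
97 = 2 × 40 + 17
40 = 2 × 17 + 6
17 = 2 × 6 + 5
6 = 1 × 5 + 1
5 = 5 × 1 + 0
Continued fraction: [2; 2, 2, 1, 5]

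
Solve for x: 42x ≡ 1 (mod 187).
49

gcd(42, 187) = 1, so the inverse exists.
Extended Euclidean algorithm on (187, 42):
187 = 4 × 42 + 19  ⟹  19 = (1)·187 + (-4)·42
42 = 2 × 19 + 4  ⟹  4 = (-2)·187 + (9)·42
19 = 4 × 4 + 3  ⟹  3 = (9)·187 + (-40)·42
4 = 1 × 3 + 1  ⟹  1 = (-11)·187 + (49)·42
So (49)·42 ≡ 1 (mod 187), i.e. 42^(-1) ≡ 49 (mod 187).
Check: 42 × 49 = 2058 ≡ 1 (mod 187)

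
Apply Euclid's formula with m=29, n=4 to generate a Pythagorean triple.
(825, 232, 857)

Euclid's formula: a = m² - n², b = 2mn, c = m² + n²
m = 29, n = 4
a = 29² - 4² = 841 - 16 = 825
b = 2 × 29 × 4 = 232
c = 29² + 4² = 841 + 16 = 857
Verification: 825² + 232² = 680625 + 53824 = 734449 = 857² ✓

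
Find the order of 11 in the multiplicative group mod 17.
16

17 is prime, so ord(11) divides φ(17) = 16.
Divisors of 16: 1, 2, 4, 8, 16.
Repeated squaring: 11^1 ≡ 11, 11^2 ≡ 2, 11^4 ≡ 4, 11^8 ≡ 16, 11^16 ≡ 1 (mod 17).
Test 11^d mod 17 for each divisor d in increasing order:
11^1 ≡ 11
11^2 ≡ 2
11^4 ≡ 4
11^8 ≡ 16
11^16 ≡ 1  ← first divisor giving 1
The order is 16.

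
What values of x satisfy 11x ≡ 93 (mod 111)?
x ≡ 69 (mod 111)

gcd(11, 111) = 1, which divides 93, so solutions exist.
Find 11^(-1) mod 111 by the extended Euclidean algorithm:
111 = 10 × 11 + 1  ⟹  1 = (1)·111 + (-10)·11
So (-10)·11 ≡ 1 (mod 111), i.e. 11^(-1) ≡ -10 ≡ 101 (mod 111).
x ≡ 101 × 93 = 9393 ≡ 69 (mod 111).
Check: 11 × 69 = 759 ≡ 93 (mod 111).
Unique solution: x ≡ 69 (mod 111)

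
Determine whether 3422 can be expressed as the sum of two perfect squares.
Not possible

Factorization: 3422 = 2 × 29 × 59
By Fermat: n is sum of two squares iff every prime p ≡ 3 (mod 4) appears to even power.
Prime(s) ≡ 3 (mod 4) with odd exponent: [(59, 1)]
Therefore 3422 cannot be expressed as a² + b².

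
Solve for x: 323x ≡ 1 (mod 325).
162

gcd(323, 325) = 1, so the inverse exists.
Extended Euclidean algorithm on (325, 323):
325 = 1 × 323 + 2  ⟹  2 = (1)·325 + (-1)·323
323 = 161 × 2 + 1  ⟹  1 = (-161)·325 + (162)·323
So (162)·323 ≡ 1 (mod 325), i.e. 323^(-1) ≡ 162 (mod 325).
Check: 323 × 162 = 52326 ≡ 1 (mod 325)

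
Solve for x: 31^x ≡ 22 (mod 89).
60

Baby-step giant-step with step n = ⌈√89⌉ = 10.
Baby steps 31^j mod 89 (j:value) for j=0..9: 0:1, 1:31, 2:71, 3:65, 4:57, 5:76, 6:42, 7:56, 8:45, 9:60.
Giant-step multiplier: 31^(-10) ≡ 31^(88-10) = 31^78 ≡ 79 (mod 89).
Giant steps γ_i = 22·79^i mod 89: γ_0=22, γ_1=47, γ_2=64, γ_3=72, γ_4=81, γ_5=80, γ_6=1 (in table at j=0).
x = i·n + j = 6·10 + 0 = 60.
Check: 31^60 ≡ 22 (mod 89).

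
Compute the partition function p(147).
30388671978

p(n) counts ways to write n as a sum of positive integers (order ignored).
Euler's pentagonal recurrence: p(k) = p(k-1) + p(k-2) - p(k-5) - p(k-7) + p(k-12) + p(k-15) - ... (offsets j(3j∓1)/2, signs ++--, p(0)=1, p(<0)=0).
DP table for k = 0..146: p(0)=1, p(1)=1, p(2)=2, p(3)=3, p(4)=5, p(5)=7, p(6)=11, p(7)=15, p(8)=22, p(9)=30, p(10)=42, p(11)=56, p(12)=77, p(13)=101, p(14)=135, p(15)=176, p(16)=231, p(17)=297, p(18)=385, p(19)=490, p(20)=627, p(21)=792, p(22)=1002, p(23)=1255, p(24)=1575, p(25)=1958, p(26)=2436, p(27)=3010, p(28)=3718, p(29)=4565, p(30)=5604, p(31)=6842, p(32)=8349, p(33)=10143, p(34)=12310, p(35)=14883, p(36)=17977, p(37)=21637, p(38)=26015, p(39)=31185, p(40)=37338, p(41)=44583, p(42)=53174, p(43)=63261, p(44)=75175, p(45)=89134, p(46)=105558, p(47)=124754, p(48)=147273, p(49)=173525, p(50)=204226, p(51)=239943, p(52)=281589, p(53)=329931, p(54)=386155, p(55)=451276, p(56)=526823, p(57)=614154, p(58)=715220, p(59)=831820, p(60)=966467, p(61)=1121505, p(62)=1300156, p(63)=1505499, p(64)=1741630, p(65)=2012558, p(66)=2323520, p(67)=2679689, p(68)=3087735, p(69)=3554345, p(70)=4087968, p(71)=4697205, p(72)=5392783, p(73)=6185689, p(74)=7089500, p(75)=8118264, p(76)=9289091, p(77)=10619863, p(78)=12132164, p(79)=13848650, p(80)=15796476, p(81)=18004327, p(82)=20506255, p(83)=23338469, p(84)=26543660, p(85)=30167357, p(86)=34262962, p(87)=38887673, p(88)=44108109, p(89)=49995925, p(90)=56634173, p(91)=64112359, p(92)=72533807, p(93)=82010177, p(94)=92669720, p(95)=104651419, p(96)=118114304, p(97)=133230930, p(98)=150198136, p(99)=169229875, p(100)=190569292, p(101)=214481126, p(102)=241265379, p(103)=271248950, p(104)=304801365, p(105)=342325709, p(106)=384276336, p(107)=431149389, p(108)=483502844, p(109)=541946240, p(110)=607163746, p(111)=679903203, p(112)=761002156, p(113)=851376628, p(114)=952050665, p(115)=1064144451, p(116)=1188908248, p(117)=1327710076, p(118)=1482074143, p(119)=1653668665, p(120)=1844349560, p(121)=2056148051, p(122)=2291320912, p(123)=2552338241, p(124)=2841940500, p(125)=3163127352, p(126)=3519222692, p(127)=3913864295, p(128)=4351078600, p(129)=4835271870, p(130)=5371315400, p(131)=5964539504, p(132)=6620830889, p(133)=7346629512, p(134)=8149040695, p(135)=9035836076, p(136)=10015581680, p(137)=11097645016, p(138)=12292341831, p(139)=13610949895, p(140)=15065878135, p(141)=16670689208, p(142)=18440293320, p(143)=20390982757, p(144)=22540654445, p(145)=24908858009, p(146)=27517052599.
Final step: p(147) = p(146) + p(145) - p(142) - p(140) + p(135) + p(132) - p(125) - p(121) + p(112) + p(107) - p(96) - p(90) + p(77) + p(70) - p(55) - p(47) + p(30) + p(21) - p(2)
= 27517052599 + 24908858009 - 18440293320 - 15065878135 + 9035836076 + 6620830889 - 3163127352 - 2056148051 + 761002156 + 431149389 - 118114304 - 56634173 + 10619863 + 4087968 - 451276 - 124754 + 5604 + 792 - 2
= 30388671978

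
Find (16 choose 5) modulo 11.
1

Using Lucas' theorem:
Write n=16 and k=5 in base 11:
n in base 11: [1, 5]
k in base 11: [0, 5]
C(16,5) mod 11 = ∏ C(n_i, k_i) mod 11
Digit binomials (mod 11): C(1,0) = 1; C(5,5) = 1
Product: 1 × 1 = 1 ≡ 1 (mod 11)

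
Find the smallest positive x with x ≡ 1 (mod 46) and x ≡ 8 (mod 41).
1197

Using Chinese Remainder Theorem:
M = 46 × 41 = 1886
M1 = 41, M2 = 46
y1 = 41^(-1) mod 46 = 9
y2 = 46^(-1) mod 41 = 33
x = (1×41×9 + 8×46×33) mod 1886 = 1197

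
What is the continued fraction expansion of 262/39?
[6; 1, 2, 1, 1, 5]

Euclidean algorithm steps:
262 = 6 × 39 + 28
39 = 1 × 28 + 11
28 = 2 × 11 + 6
11 = 1 × 6 + 5
6 = 1 × 5 + 1
5 = 5 × 1 + 0
Continued fraction: [6; 1, 2, 1, 1, 5]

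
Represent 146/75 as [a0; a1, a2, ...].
[1; 1, 17, 1, 3]

Euclidean algorithm steps:
146 = 1 × 75 + 71
75 = 1 × 71 + 4
71 = 17 × 4 + 3
4 = 1 × 3 + 1
3 = 3 × 1 + 0
Continued fraction: [1; 1, 17, 1, 3]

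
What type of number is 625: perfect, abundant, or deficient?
deficient

Proper divisors of 625: sum = 1 + 5 + 25 + 125 = 156
Since 156 < 625, 625 is deficient.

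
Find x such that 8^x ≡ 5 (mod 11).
8

Baby-step giant-step with step n = ⌈√11⌉ = 4.
Baby steps 8^j mod 11 (j:value) for j=0..3: 0:1, 1:8, 2:9, 3:6.
Giant-step multiplier: 8^(-4) ≡ 8^(10-4) = 8^6 ≡ 3 (mod 11).
Giant steps γ_i = 5·3^i mod 11: γ_0=5, γ_1=4, γ_2=1 (in table at j=0).
x = i·n + j = 2·4 + 0 = 8.
Check: 8^8 ≡ 5 (mod 11).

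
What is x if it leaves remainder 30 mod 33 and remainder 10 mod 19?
162

Using Chinese Remainder Theorem:
M = 33 × 19 = 627
M1 = 19, M2 = 33
y1 = 19^(-1) mod 33 = 7
y2 = 33^(-1) mod 19 = 15
x = (30×19×7 + 10×33×15) mod 627 = 162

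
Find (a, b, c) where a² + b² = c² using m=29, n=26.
(165, 1508, 1517)

Euclid's formula: a = m² - n², b = 2mn, c = m² + n²
m = 29, n = 26
a = 29² - 26² = 841 - 676 = 165
b = 2 × 29 × 26 = 1508
c = 29² + 26² = 841 + 676 = 1517
Verification: 165² + 1508² = 27225 + 2274064 = 2301289 = 1517² ✓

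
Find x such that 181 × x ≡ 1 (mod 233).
112

gcd(181, 233) = 1, so the inverse exists.
Extended Euclidean algorithm on (233, 181):
233 = 1 × 181 + 52  ⟹  52 = (1)·233 + (-1)·181
181 = 3 × 52 + 25  ⟹  25 = (-3)·233 + (4)·181
52 = 2 × 25 + 2  ⟹  2 = (7)·233 + (-9)·181
25 = 12 × 2 + 1  ⟹  1 = (-87)·233 + (112)·181
So (112)·181 ≡ 1 (mod 233), i.e. 181^(-1) ≡ 112 (mod 233).
Check: 181 × 112 = 20272 ≡ 1 (mod 233)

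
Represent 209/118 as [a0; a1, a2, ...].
[1; 1, 3, 2, 1, 2, 3]

Euclidean algorithm steps:
209 = 1 × 118 + 91
118 = 1 × 91 + 27
91 = 3 × 27 + 10
27 = 2 × 10 + 7
10 = 1 × 7 + 3
7 = 2 × 3 + 1
3 = 3 × 1 + 0
Continued fraction: [1; 1, 3, 2, 1, 2, 3]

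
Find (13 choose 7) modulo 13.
0

Using Lucas' theorem:
Write n=13 and k=7 in base 13:
n in base 13: [1, 0]
k in base 13: [0, 7]
C(13,7) mod 13 = ∏ C(n_i, k_i) mod 13
Digit binomials (mod 13): C(1,0) = 1; C(0,7) = 0 (k_i > n_i)
Product: 1 × 0 = 0 ≡ 0 (mod 13)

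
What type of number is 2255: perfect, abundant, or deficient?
deficient

Proper divisors of 2255: sum = 1 + 5 + 11 + 41 + 55 + 205 + 451 = 769
Since 769 < 2255, 2255 is deficient.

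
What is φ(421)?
420

421 = 421
φ(n) = n × ∏(1 - 1/p) for each prime p dividing n
φ(421) = 421 × (1 - 1/421) = 420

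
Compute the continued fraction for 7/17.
[0; 2, 2, 3]

Euclidean algorithm steps:
7 = 0 × 17 + 7
17 = 2 × 7 + 3
7 = 2 × 3 + 1
3 = 3 × 1 + 0
Continued fraction: [0; 2, 2, 3]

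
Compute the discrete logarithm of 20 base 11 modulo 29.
20

Baby-step giant-step with step n = ⌈√29⌉ = 6.
Baby steps 11^j mod 29 (j:value) for j=0..5: 0:1, 1:11, 2:5, 3:26, 4:25, 5:14.
Giant-step multiplier: 11^(-6) ≡ 11^(28-6) = 11^22 ≡ 13 (mod 29).
Giant steps γ_i = 20·13^i mod 29: γ_0=20, γ_1=28, γ_2=16, γ_3=5 (in table at j=2).
x = i·n + j = 3·6 + 2 = 20.
Check: 11^20 ≡ 20 (mod 29).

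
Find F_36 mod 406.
108

Matrix identity: Q^n = [[F_(n+1), F_n], [F_n, F_(n-1)]] with Q = [[1,1],[1,0]].
n = 36 = 100100₂. Square-and-multiply, entries mod 406:
Q^1 = [[1,1],[1,0]]
Q^2 = (Q^1)² = [[2,1],[1,1]]
Q^4 = (Q^2)² = [[5,3],[3,2]]
Q^9 = (Q^4)²·Q = [[55,34],[34,21]]
Q^18 = (Q^9)² = [[121,148],[148,379]]
Q^36 = (Q^18)² = [[5,108],[108,303]]
F_36 mod 406 = Q^36[0][1] = 108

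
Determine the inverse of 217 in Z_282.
13

gcd(217, 282) = 1, so the inverse exists.
Extended Euclidean algorithm on (282, 217):
282 = 1 × 217 + 65  ⟹  65 = (1)·282 + (-1)·217
217 = 3 × 65 + 22  ⟹  22 = (-3)·282 + (4)·217
65 = 2 × 22 + 21  ⟹  21 = (7)·282 + (-9)·217
22 = 1 × 21 + 1  ⟹  1 = (-10)·282 + (13)·217
So (13)·217 ≡ 1 (mod 282), i.e. 217^(-1) ≡ 13 (mod 282).
Check: 217 × 13 = 2821 ≡ 1 (mod 282)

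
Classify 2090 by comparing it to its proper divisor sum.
abundant

Proper divisors of 2090: sum = 1 + 2 + 5 + 10 + 11 + 19 + 22 + 38 + 55 + 95 + 110 + 190 + 209 + 418 + 1045 = 2230
Since 2230 > 2090, 2090 is abundant.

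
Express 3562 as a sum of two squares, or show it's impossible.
9² + 59² (a=9, b=59)

Factorization: 3562 = 2 × 13 × 137
By Fermat: n is sum of two squares iff every prime p ≡ 3 (mod 4) appears to even power.
All primes ≡ 3 (mod 4) appear to even power.
Search a = 0, 1, 2, … for 3562 - a² a perfect square: first hit at a = 9: 3562 - 81 = 3481 = 59².
3562 = 9² + 59² = 81 + 3481 ✓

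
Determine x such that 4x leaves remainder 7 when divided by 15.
x ≡ 13 (mod 15)

gcd(4, 15) = 1, which divides 7, so solutions exist.
Find 4^(-1) mod 15 by the extended Euclidean algorithm:
15 = 3 × 4 + 3  ⟹  3 = (1)·15 + (-3)·4
4 = 1 × 3 + 1  ⟹  1 = (-1)·15 + (4)·4
So (4)·4 ≡ 1 (mod 15), i.e. 4^(-1) ≡ 4 (mod 15).
x ≡ 4 × 7 = 28 ≡ 13 (mod 15).
Check: 4 × 13 = 52 ≡ 7 (mod 15).
Unique solution: x ≡ 13 (mod 15)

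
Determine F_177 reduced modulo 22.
2

Matrix identity: Q^n = [[F_(n+1), F_n], [F_n, F_(n-1)]] with Q = [[1,1],[1,0]].
n = 177 = 10110001₂. Square-and-multiply, entries mod 22:
Q^1 = [[1,1],[1,0]]
Q^2 = (Q^1)² = [[2,1],[1,1]]
Q^5 = (Q^2)²·Q = [[8,5],[5,3]]
Q^11 = (Q^5)²·Q = [[12,1],[1,11]]
Q^22 = (Q^11)² = [[13,1],[1,12]]
Q^44 = (Q^22)² = [[16,3],[3,13]]
Q^88 = (Q^44)² = [[1,21],[21,2]]
Q^177 = (Q^88)²·Q = [[21,2],[2,19]]
F_177 mod 22 = Q^177[0][1] = 2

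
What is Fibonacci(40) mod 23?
2

Matrix identity: Q^n = [[F_(n+1), F_n], [F_n, F_(n-1)]] with Q = [[1,1],[1,0]].
n = 40 = 101000₂. Square-and-multiply, entries mod 23:
Q^1 = [[1,1],[1,0]]
Q^2 = (Q^1)² = [[2,1],[1,1]]
Q^5 = (Q^2)²·Q = [[8,5],[5,3]]
Q^10 = (Q^5)² = [[20,9],[9,11]]
Q^20 = (Q^10)² = [[21,3],[3,18]]
Q^40 = (Q^20)² = [[13,2],[2,11]]
F_40 mod 23 = Q^40[0][1] = 2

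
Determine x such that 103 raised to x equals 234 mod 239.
71

Baby-step giant-step with step n = ⌈√239⌉ = 16.
Baby steps 103^j mod 239 (j:value) for j=0..15: 0:1, 1:103, 2:93, 3:19, 4:45, 5:94, 6:122, 7:138, 8:113, 9:167, 10:232, 11:235, 12:66, 13:106, 14:163, 15:59.
Giant-step multiplier: 103^(-16) ≡ 103^(238-16) = 103^222 ≡ 157 (mod 239).
Giant steps γ_i = 234·157^i mod 239: γ_0=234, γ_1=171, γ_2=79, γ_3=214, γ_4=138 (in table at j=7).
x = i·n + j = 4·16 + 7 = 71.
Check: 103^71 ≡ 234 (mod 239).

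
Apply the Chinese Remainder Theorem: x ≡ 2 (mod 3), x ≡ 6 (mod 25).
56

Using Chinese Remainder Theorem:
M = 3 × 25 = 75
M1 = 25, M2 = 3
y1 = 25^(-1) mod 3 = 1
y2 = 3^(-1) mod 25 = 17
x = (2×25×1 + 6×3×17) mod 75 = 56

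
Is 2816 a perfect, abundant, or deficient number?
abundant

Proper divisors of 2816: sum = 1 + 2 + 4 + 8 + 11 + 16 + 22 + 32 + ... + 256 + 352 + 704 + 1408 (17 divisors) = 3316
Since 3316 > 2816, 2816 is abundant.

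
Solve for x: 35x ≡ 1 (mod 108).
71

gcd(35, 108) = 1, so the inverse exists.
Extended Euclidean algorithm on (108, 35):
108 = 3 × 35 + 3  ⟹  3 = (1)·108 + (-3)·35
35 = 11 × 3 + 2  ⟹  2 = (-11)·108 + (34)·35
3 = 1 × 2 + 1  ⟹  1 = (12)·108 + (-37)·35
So (-37)·35 ≡ 1 (mod 108), i.e. 35^(-1) ≡ -37 ≡ 71 (mod 108).
Check: 35 × 71 = 2485 ≡ 1 (mod 108)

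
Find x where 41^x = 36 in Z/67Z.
4

Baby-step giant-step with step n = ⌈√67⌉ = 9.
Baby steps 41^j mod 67 (j:value) for j=0..8: 0:1, 1:41, 2:6, 3:45, 4:36, 5:2, 6:15, 7:12, 8:23.
h = 36 is already in the table at j=4, so x = 4.
Check: 41^4 ≡ 36 (mod 67).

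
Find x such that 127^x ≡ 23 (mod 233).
96

Baby-step giant-step with step n = ⌈√233⌉ = 16.
Baby steps 127^j mod 233 (j:value) for j=0..15: 0:1, 1:127, 2:52, 3:80, 4:141, 5:199, 6:109, 7:96, 8:76, 9:99, 10:224, 11:22, 12:231, 13:212, 14:129, 15:73.
Giant-step multiplier: 127^(-16) ≡ 127^(232-16) = 127^216 ≡ 19 (mod 233).
Giant steps γ_i = 23·19^i mod 233: γ_0=23, γ_1=204, γ_2=148, γ_3=16, γ_4=71, γ_5=184, γ_6=1 (in table at j=0).
x = i·n + j = 6·16 + 0 = 96.
Check: 127^96 ≡ 23 (mod 233).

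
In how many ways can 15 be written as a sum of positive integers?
176

p(n) counts ways to write n as a sum of positive integers (order ignored).
Euler's pentagonal recurrence: p(k) = p(k-1) + p(k-2) - p(k-5) - p(k-7) + p(k-12) + p(k-15) - ... (offsets j(3j∓1)/2, signs ++--, p(0)=1, p(<0)=0).
DP table for k = 0..14: p(0)=1, p(1)=1, p(2)=2, p(3)=3, p(4)=5, p(5)=7, p(6)=11, p(7)=15, p(8)=22, p(9)=30, p(10)=42, p(11)=56, p(12)=77, p(13)=101, p(14)=135.
Final step: p(15) = p(14) + p(13) - p(10) - p(8) + p(3) + p(0)
= 135 + 101 - 42 - 22 + 3 + 1
= 176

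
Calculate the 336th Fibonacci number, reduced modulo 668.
0

Matrix identity: Q^n = [[F_(n+1), F_n], [F_n, F_(n-1)]] with Q = [[1,1],[1,0]].
n = 336 = 101010000₂. Square-and-multiply, entries mod 668:
Q^1 = [[1,1],[1,0]]
Q^2 = (Q^1)² = [[2,1],[1,1]]
Q^5 = (Q^2)²·Q = [[8,5],[5,3]]
Q^10 = (Q^5)² = [[89,55],[55,34]]
Q^21 = (Q^10)²·Q = [[343,258],[258,85]]
Q^42 = (Q^21)² = [[513,204],[204,309]]
Q^84 = (Q^42)² = [[177,20],[20,157]]
Q^168 = (Q^84)² = [[333,0],[0,333]]
Q^336 = (Q^168)² = [[1,0],[0,1]]
F_336 mod 668 = Q^336[0][1] = 0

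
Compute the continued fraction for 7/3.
[2; 3]

Euclidean algorithm steps:
7 = 2 × 3 + 1
3 = 3 × 1 + 0
Continued fraction: [2; 3]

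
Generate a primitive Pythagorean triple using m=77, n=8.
(5865, 1232, 5993)

Euclid's formula: a = m² - n², b = 2mn, c = m² + n²
m = 77, n = 8
a = 77² - 8² = 5929 - 64 = 5865
b = 2 × 77 × 8 = 1232
c = 77² + 8² = 5929 + 64 = 5993
Verification: 5865² + 1232² = 34398225 + 1517824 = 35916049 = 5993² ✓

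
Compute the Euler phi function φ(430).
168

430 = 2 × 5 × 43
φ(n) = n × ∏(1 - 1/p) for each prime p dividing n
φ(430) = 430 × (1 - 1/2) × (1 - 1/5) × (1 - 1/43) = 168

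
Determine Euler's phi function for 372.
120

372 = 2^2 × 3 × 31
φ(n) = n × ∏(1 - 1/p) for each prime p dividing n
φ(372) = 372 × (1 - 1/2) × (1 - 1/3) × (1 - 1/31) = 120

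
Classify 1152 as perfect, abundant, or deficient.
abundant

Proper divisors of 1152: sum = 1 + 2 + 3 + 4 + 6 + 8 + 9 + 12 + ... + 192 + 288 + 384 + 576 (23 divisors) = 2163
Since 2163 > 1152, 1152 is abundant.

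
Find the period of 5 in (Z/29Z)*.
14

29 is prime, so ord(5) divides φ(29) = 28.
Divisors of 28: 1, 2, 4, 7, 14, 28.
Repeated squaring: 5^1 ≡ 5, 5^2 ≡ 25, 5^4 ≡ 16, 5^8 ≡ 24, 5^16 ≡ 25 (mod 29).
Test 5^d mod 29 for each divisor d in increasing order:
5^1 ≡ 5
5^2 ≡ 25
5^4 ≡ 16
5^7 = 5^4·5^2·5^1 ≡ 28
5^14 = 5^8·5^4·5^2 ≡ 1  ← first divisor giving 1
The order is 14.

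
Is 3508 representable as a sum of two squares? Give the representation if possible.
12² + 58² (a=12, b=58)

Factorization: 3508 = 2^2 × 877
By Fermat: n is sum of two squares iff every prime p ≡ 3 (mod 4) appears to even power.
All primes ≡ 3 (mod 4) appear to even power.
Search a = 0, 1, 2, … for 3508 - a² a perfect square: first hit at a = 12: 3508 - 144 = 3364 = 58².
3508 = 12² + 58² = 144 + 3364 ✓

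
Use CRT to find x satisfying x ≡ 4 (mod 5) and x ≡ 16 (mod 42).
184

Using Chinese Remainder Theorem:
M = 5 × 42 = 210
M1 = 42, M2 = 5
y1 = 42^(-1) mod 5 = 3
y2 = 5^(-1) mod 42 = 17
x = (4×42×3 + 16×5×17) mod 210 = 184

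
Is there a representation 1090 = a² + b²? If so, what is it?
1² + 33² (a=1, b=33)

Factorization: 1090 = 2 × 5 × 109
By Fermat: n is sum of two squares iff every prime p ≡ 3 (mod 4) appears to even power.
All primes ≡ 3 (mod 4) appear to even power.
Search a = 0, 1, 2, … for 1090 - a² a perfect square: first hit at a = 1: 1090 - 1 = 1089 = 33².
1090 = 1² + 33² = 1 + 1089 ✓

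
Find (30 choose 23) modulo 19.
7

Using Lucas' theorem:
Write n=30 and k=23 in base 19:
n in base 19: [1, 11]
k in base 19: [1, 4]
C(30,23) mod 19 = ∏ C(n_i, k_i) mod 19
Digit binomials (mod 19): C(1,1) = 1; C(11,4) = 330 ≡ 7
Product: 1 × 7 = 7 ≡ 7 (mod 19)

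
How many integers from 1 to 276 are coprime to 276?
88

276 = 2^2 × 3 × 23
φ(n) = n × ∏(1 - 1/p) for each prime p dividing n
φ(276) = 276 × (1 - 1/2) × (1 - 1/3) × (1 - 1/23) = 88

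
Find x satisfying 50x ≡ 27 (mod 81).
x ≡ 54 (mod 81)

gcd(50, 81) = 1, which divides 27, so solutions exist.
Find 50^(-1) mod 81 by the extended Euclidean algorithm:
81 = 1 × 50 + 31  ⟹  31 = (1)·81 + (-1)·50
50 = 1 × 31 + 19  ⟹  19 = (-1)·81 + (2)·50
31 = 1 × 19 + 12  ⟹  12 = (2)·81 + (-3)·50
19 = 1 × 12 + 7  ⟹  7 = (-3)·81 + (5)·50
12 = 1 × 7 + 5  ⟹  5 = (5)·81 + (-8)·50
7 = 1 × 5 + 2  ⟹  2 = (-8)·81 + (13)·50
5 = 2 × 2 + 1  ⟹  1 = (21)·81 + (-34)·50
So (-34)·50 ≡ 1 (mod 81), i.e. 50^(-1) ≡ -34 ≡ 47 (mod 81).
x ≡ 47 × 27 = 1269 ≡ 54 (mod 81).
Check: 50 × 54 = 2700 ≡ 27 (mod 81).
Unique solution: x ≡ 54 (mod 81)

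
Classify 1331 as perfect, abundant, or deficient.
deficient

Proper divisors of 1331: sum = 1 + 11 + 121 = 133
Since 133 < 1331, 1331 is deficient.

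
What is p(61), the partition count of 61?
1121505

p(n) counts ways to write n as a sum of positive integers (order ignored).
Euler's pentagonal recurrence: p(k) = p(k-1) + p(k-2) - p(k-5) - p(k-7) + p(k-12) + p(k-15) - ... (offsets j(3j∓1)/2, signs ++--, p(0)=1, p(<0)=0).
DP table for k = 0..60: p(0)=1, p(1)=1, p(2)=2, p(3)=3, p(4)=5, p(5)=7, p(6)=11, p(7)=15, p(8)=22, p(9)=30, p(10)=42, p(11)=56, p(12)=77, p(13)=101, p(14)=135, p(15)=176, p(16)=231, p(17)=297, p(18)=385, p(19)=490, p(20)=627, p(21)=792, p(22)=1002, p(23)=1255, p(24)=1575, p(25)=1958, p(26)=2436, p(27)=3010, p(28)=3718, p(29)=4565, p(30)=5604, p(31)=6842, p(32)=8349, p(33)=10143, p(34)=12310, p(35)=14883, p(36)=17977, p(37)=21637, p(38)=26015, p(39)=31185, p(40)=37338, p(41)=44583, p(42)=53174, p(43)=63261, p(44)=75175, p(45)=89134, p(46)=105558, p(47)=124754, p(48)=147273, p(49)=173525, p(50)=204226, p(51)=239943, p(52)=281589, p(53)=329931, p(54)=386155, p(55)=451276, p(56)=526823, p(57)=614154, p(58)=715220, p(59)=831820, p(60)=966467.
Final step: p(61) = p(60) + p(59) - p(56) - p(54) + p(49) + p(46) - p(39) - p(35) + p(26) + p(21) - p(10) - p(4)
= 966467 + 831820 - 526823 - 386155 + 173525 + 105558 - 31185 - 14883 + 2436 + 792 - 42 - 5
= 1121505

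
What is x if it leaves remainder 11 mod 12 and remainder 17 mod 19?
131

Using Chinese Remainder Theorem:
M = 12 × 19 = 228
M1 = 19, M2 = 12
y1 = 19^(-1) mod 12 = 7
y2 = 12^(-1) mod 19 = 8
x = (11×19×7 + 17×12×8) mod 228 = 131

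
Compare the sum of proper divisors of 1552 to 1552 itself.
deficient

Proper divisors of 1552: sum = 1 + 2 + 4 + 8 + 16 + 97 + 194 + 388 + 776 = 1486
Since 1486 < 1552, 1552 is deficient.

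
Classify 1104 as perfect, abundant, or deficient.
abundant

Proper divisors of 1104: sum = 1 + 2 + 3 + 4 + 6 + 8 + 12 + 16 + ... + 184 + 276 + 368 + 552 (19 divisors) = 1872
Since 1872 > 1104, 1104 is abundant.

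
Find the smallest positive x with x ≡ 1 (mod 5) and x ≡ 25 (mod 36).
61

Using Chinese Remainder Theorem:
M = 5 × 36 = 180
M1 = 36, M2 = 5
y1 = 36^(-1) mod 5 = 1
y2 = 5^(-1) mod 36 = 29
x = (1×36×1 + 25×5×29) mod 180 = 61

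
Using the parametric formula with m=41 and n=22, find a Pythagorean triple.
(1197, 1804, 2165)

Euclid's formula: a = m² - n², b = 2mn, c = m² + n²
m = 41, n = 22
a = 41² - 22² = 1681 - 484 = 1197
b = 2 × 41 × 22 = 1804
c = 41² + 22² = 1681 + 484 = 2165
Verification: 1197² + 1804² = 1432809 + 3254416 = 4687225 = 2165² ✓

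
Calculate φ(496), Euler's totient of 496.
240

496 = 2^4 × 31
φ(n) = n × ∏(1 - 1/p) for each prime p dividing n
φ(496) = 496 × (1 - 1/2) × (1 - 1/31) = 240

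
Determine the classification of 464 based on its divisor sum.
abundant

Proper divisors of 464: sum = 1 + 2 + 4 + 8 + 16 + 29 + 58 + 116 + 232 = 466
Since 466 > 464, 464 is abundant.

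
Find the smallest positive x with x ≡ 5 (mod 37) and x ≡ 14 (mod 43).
745

Using Chinese Remainder Theorem:
M = 37 × 43 = 1591
M1 = 43, M2 = 37
y1 = 43^(-1) mod 37 = 31
y2 = 37^(-1) mod 43 = 7
x = (5×43×31 + 14×37×7) mod 1591 = 745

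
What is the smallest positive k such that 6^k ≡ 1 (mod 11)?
10

11 is prime, so ord(6) divides φ(11) = 10.
Divisors of 10: 1, 2, 5, 10.
Repeated squaring: 6^1 ≡ 6, 6^2 ≡ 3, 6^4 ≡ 9, 6^8 ≡ 4 (mod 11).
Test 6^d mod 11 for each divisor d in increasing order:
6^1 ≡ 6
6^2 ≡ 3
6^5 = 6^4·6^1 ≡ 10
6^10 = 6^8·6^2 ≡ 1  ← first divisor giving 1
The order is 10.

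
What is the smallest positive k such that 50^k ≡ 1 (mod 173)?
172

173 is prime, so ord(50) divides φ(173) = 172.
Divisors of 172: 1, 2, 4, 43, 86, 172.
Repeated squaring: 50^1 ≡ 50, 50^2 ≡ 78, 50^4 ≡ 29, 50^8 ≡ 149, 50^16 ≡ 57, 50^32 ≡ 135, 50^64 ≡ 60, 50^128 ≡ 140 (mod 173).
Test 50^d mod 173 for each divisor d in increasing order:
50^1 ≡ 50
50^2 ≡ 78
50^4 ≡ 29
50^43 = 50^32·50^8·50^2·50^1 ≡ 93
50^86 = 50^64·50^16·50^4·50^2 ≡ 172
50^172 = 50^128·50^32·50^8·50^4 ≡ 1  ← first divisor giving 1
The order is 172.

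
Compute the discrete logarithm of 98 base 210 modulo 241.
192

Baby-step giant-step with step n = ⌈√241⌉ = 16.
Baby steps 210^j mod 241 (j:value) for j=0..15: 0:1, 1:210, 2:238, 3:93, 4:9, 5:203, 6:214, 7:114, 8:81, 9:140, 10:239, 11:62, 12:6, 13:55, 14:223, 15:76.
Giant-step multiplier: 210^(-16) ≡ 210^(240-16) = 210^224 ≡ 183 (mod 241).
Giant steps γ_i = 98·183^i mod 241: γ_0=98, γ_1=100, γ_2=225, γ_3=205, γ_4=160, γ_5=119, γ_6=87, γ_7=15, γ_8=94, γ_9=91, γ_10=24, γ_11=54, γ_12=1 (in table at j=0).
x = i·n + j = 12·16 + 0 = 192.
Check: 210^192 ≡ 98 (mod 241).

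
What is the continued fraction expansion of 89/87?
[1; 43, 2]

Euclidean algorithm steps:
89 = 1 × 87 + 2
87 = 43 × 2 + 1
2 = 2 × 1 + 0
Continued fraction: [1; 43, 2]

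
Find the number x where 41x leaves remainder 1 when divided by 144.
137

gcd(41, 144) = 1, so the inverse exists.
Extended Euclidean algorithm on (144, 41):
144 = 3 × 41 + 21  ⟹  21 = (1)·144 + (-3)·41
41 = 1 × 21 + 20  ⟹  20 = (-1)·144 + (4)·41
21 = 1 × 20 + 1  ⟹  1 = (2)·144 + (-7)·41
So (-7)·41 ≡ 1 (mod 144), i.e. 41^(-1) ≡ -7 ≡ 137 (mod 144).
Check: 41 × 137 = 5617 ≡ 1 (mod 144)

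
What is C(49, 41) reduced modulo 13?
6

Using Lucas' theorem:
Write n=49 and k=41 in base 13:
n in base 13: [3, 10]
k in base 13: [3, 2]
C(49,41) mod 13 = ∏ C(n_i, k_i) mod 13
Digit binomials (mod 13): C(3,3) = 1; C(10,2) = 45 ≡ 6
Product: 1 × 6 = 6 ≡ 6 (mod 13)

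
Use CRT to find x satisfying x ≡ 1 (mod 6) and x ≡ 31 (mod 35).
31

Using Chinese Remainder Theorem:
M = 6 × 35 = 210
M1 = 35, M2 = 6
y1 = 35^(-1) mod 6 = 5
y2 = 6^(-1) mod 35 = 6
x = (1×35×5 + 31×6×6) mod 210 = 31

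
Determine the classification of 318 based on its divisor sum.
abundant

Proper divisors of 318: sum = 1 + 2 + 3 + 6 + 53 + 106 + 159 = 330
Since 330 > 318, 318 is abundant.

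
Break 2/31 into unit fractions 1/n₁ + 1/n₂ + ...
1/16 + 1/496

Greedy algorithm:
2/31: ceiling(31/2) = 16, use 1/16
1/496: ceiling(496/1) = 496, use 1/496
Result: 2/31 = 1/16 + 1/496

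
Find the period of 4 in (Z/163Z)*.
81

163 is prime, so ord(4) divides φ(163) = 162.
Divisors of 162: 1, 2, 3, 6, 9, 18, 27, 54, 81, 162.
Repeated squaring: 4^1 ≡ 4, 4^2 ≡ 16, 4^4 ≡ 93, 4^8 ≡ 10, 4^16 ≡ 100, 4^32 ≡ 57, 4^64 ≡ 152, 4^128 ≡ 121 (mod 163).
Test 4^d mod 163 for each divisor d in increasing order:
4^1 ≡ 4
4^2 ≡ 16
4^3 = 4^2·4^1 ≡ 64
4^6 = 4^4·4^2 ≡ 21
4^9 = 4^8·4^1 ≡ 40
4^18 = 4^16·4^2 ≡ 133
4^27 = 4^16·4^8·4^2·4^1 ≡ 104
4^54 = 4^32·4^16·4^4·4^2 ≡ 58
4^81 = 4^64·4^16·4^1 ≡ 1  ← first divisor giving 1
The order is 81.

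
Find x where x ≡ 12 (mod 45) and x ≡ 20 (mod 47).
1947

Using Chinese Remainder Theorem:
M = 45 × 47 = 2115
M1 = 47, M2 = 45
y1 = 47^(-1) mod 45 = 23
y2 = 45^(-1) mod 47 = 23
x = (12×47×23 + 20×45×23) mod 2115 = 1947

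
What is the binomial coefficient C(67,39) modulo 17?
14

Using Lucas' theorem:
Write n=67 and k=39 in base 17:
n in base 17: [3, 16]
k in base 17: [2, 5]
C(67,39) mod 17 = ∏ C(n_i, k_i) mod 17
Digit binomials (mod 17): C(3,2) = 3; C(16,5) = 4368 ≡ 16
Product: 3 × 16 = 48 ≡ 14 (mod 17)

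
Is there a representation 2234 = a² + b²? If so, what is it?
5² + 47² (a=5, b=47)

Factorization: 2234 = 2 × 1117
By Fermat: n is sum of two squares iff every prime p ≡ 3 (mod 4) appears to even power.
All primes ≡ 3 (mod 4) appear to even power.
Search a = 0, 1, 2, … for 2234 - a² a perfect square: first hit at a = 5: 2234 - 25 = 2209 = 47².
2234 = 5² + 47² = 25 + 2209 ✓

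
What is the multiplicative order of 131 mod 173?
172

173 is prime, so ord(131) divides φ(173) = 172.
Divisors of 172: 1, 2, 4, 43, 86, 172.
Repeated squaring: 131^1 ≡ 131, 131^2 ≡ 34, 131^4 ≡ 118, 131^8 ≡ 84, 131^16 ≡ 136, 131^32 ≡ 158, 131^64 ≡ 52, 131^128 ≡ 109 (mod 173).
Test 131^d mod 173 for each divisor d in increasing order:
131^1 ≡ 131
131^2 ≡ 34
131^4 ≡ 118
131^43 = 131^32·131^8·131^2·131^1 ≡ 80
131^86 = 131^64·131^16·131^4·131^2 ≡ 172
131^172 = 131^128·131^32·131^8·131^4 ≡ 1  ← first divisor giving 1
The order is 172.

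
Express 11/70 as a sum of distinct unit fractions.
1/7 + 1/70

Greedy algorithm:
11/70: ceiling(70/11) = 7, use 1/7
1/70: ceiling(70/1) = 70, use 1/70
Result: 11/70 = 1/7 + 1/70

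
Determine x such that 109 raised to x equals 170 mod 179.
123

Baby-step giant-step with step n = ⌈√179⌉ = 14.
Baby steps 109^j mod 179 (j:value) for j=0..13: 0:1, 1:109, 2:67, 3:143, 4:14, 5:94, 6:43, 7:33, 8:17, 9:63, 10:65, 11:104, 12:59, 13:166.
Giant-step multiplier: 109^(-14) ≡ 109^(178-14) = 109^164 ≡ 12 (mod 179).
Giant steps γ_i = 170·12^i mod 179: γ_0=170, γ_1=71, γ_2=136, γ_3=21, γ_4=73, γ_5=160, γ_6=130, γ_7=128, γ_8=104 (in table at j=11).
x = i·n + j = 8·14 + 11 = 123.
Check: 109^123 ≡ 170 (mod 179).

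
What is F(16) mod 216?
123

Matrix identity: Q^n = [[F_(n+1), F_n], [F_n, F_(n-1)]] with Q = [[1,1],[1,0]].
n = 16 = 10000₂. Square-and-multiply, entries mod 216:
Q^1 = [[1,1],[1,0]]
Q^2 = (Q^1)² = [[2,1],[1,1]]
Q^4 = (Q^2)² = [[5,3],[3,2]]
Q^8 = (Q^4)² = [[34,21],[21,13]]
Q^16 = (Q^8)² = [[85,123],[123,178]]
F_16 mod 216 = Q^16[0][1] = 123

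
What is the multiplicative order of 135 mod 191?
95

191 is prime, so ord(135) divides φ(191) = 190.
Divisors of 190: 1, 2, 5, 10, 19, 38, 95, 190.
Repeated squaring: 135^1 ≡ 135, 135^2 ≡ 80, 135^4 ≡ 97, 135^8 ≡ 50, 135^16 ≡ 17, 135^32 ≡ 98, 135^64 ≡ 54, 135^128 ≡ 51 (mod 191).
Test 135^d mod 191 for each divisor d in increasing order:
135^1 ≡ 135
135^2 ≡ 80
135^5 = 135^4·135^1 ≡ 107
135^10 = 135^8·135^2 ≡ 180
135^19 = 135^16·135^2·135^1 ≡ 49
135^38 = 135^32·135^4·135^2 ≡ 109
135^95 = 135^64·135^16·135^8·135^4·135^2·135^1 ≡ 1  ← first divisor giving 1
The order is 95.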